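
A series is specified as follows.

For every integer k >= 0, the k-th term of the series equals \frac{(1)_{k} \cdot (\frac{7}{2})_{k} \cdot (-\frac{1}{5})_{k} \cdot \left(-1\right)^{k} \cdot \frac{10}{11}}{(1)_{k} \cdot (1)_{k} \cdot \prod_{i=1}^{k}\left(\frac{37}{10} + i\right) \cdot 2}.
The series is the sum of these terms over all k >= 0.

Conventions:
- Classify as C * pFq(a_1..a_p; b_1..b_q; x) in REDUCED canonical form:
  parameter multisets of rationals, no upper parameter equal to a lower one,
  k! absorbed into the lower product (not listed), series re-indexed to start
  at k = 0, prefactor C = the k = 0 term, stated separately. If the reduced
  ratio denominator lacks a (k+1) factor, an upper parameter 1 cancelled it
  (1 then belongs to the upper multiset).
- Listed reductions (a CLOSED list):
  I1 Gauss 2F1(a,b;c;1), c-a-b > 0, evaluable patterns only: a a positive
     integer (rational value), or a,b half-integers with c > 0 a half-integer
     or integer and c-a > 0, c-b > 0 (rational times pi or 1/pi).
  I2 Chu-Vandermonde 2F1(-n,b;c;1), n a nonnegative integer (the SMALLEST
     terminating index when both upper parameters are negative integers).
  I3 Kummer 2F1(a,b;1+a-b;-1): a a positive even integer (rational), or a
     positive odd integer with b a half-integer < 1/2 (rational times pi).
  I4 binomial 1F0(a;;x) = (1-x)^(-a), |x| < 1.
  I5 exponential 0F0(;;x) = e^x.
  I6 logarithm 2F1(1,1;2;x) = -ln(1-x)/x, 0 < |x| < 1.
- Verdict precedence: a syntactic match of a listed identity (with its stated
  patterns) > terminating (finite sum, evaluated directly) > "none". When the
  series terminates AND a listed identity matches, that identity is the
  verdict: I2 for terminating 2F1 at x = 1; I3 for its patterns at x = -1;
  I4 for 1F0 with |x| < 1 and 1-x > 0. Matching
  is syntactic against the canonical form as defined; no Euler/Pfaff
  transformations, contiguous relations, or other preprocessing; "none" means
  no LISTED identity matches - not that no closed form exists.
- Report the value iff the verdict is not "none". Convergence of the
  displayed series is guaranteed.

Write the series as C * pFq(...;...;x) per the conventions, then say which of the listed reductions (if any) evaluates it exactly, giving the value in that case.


Prefactor \frac{5}{11}, argument -1: 2F1 with upper {-\frac{1}{5}, \frac{7}{2}} over lower {\frac{47}{10}}. Verdict: none. No listed pattern accepts 2F1(-\frac{1}{5}, \frac{7}{2}; \frac{47}{10}; -1).

Structural cue: t_0 being \frac{5}{11}, the lower running product (C = 5/11) is a rising factorial.
Term ratio: r(k) = -1 * (k-\frac{1}{5}) (k+\frac{7}{2}) / [(k+\frac{47}{10}) (k+1)] - poly over poly, x = -1 from leading terms; C = \frac{5}{11} at k = 0.


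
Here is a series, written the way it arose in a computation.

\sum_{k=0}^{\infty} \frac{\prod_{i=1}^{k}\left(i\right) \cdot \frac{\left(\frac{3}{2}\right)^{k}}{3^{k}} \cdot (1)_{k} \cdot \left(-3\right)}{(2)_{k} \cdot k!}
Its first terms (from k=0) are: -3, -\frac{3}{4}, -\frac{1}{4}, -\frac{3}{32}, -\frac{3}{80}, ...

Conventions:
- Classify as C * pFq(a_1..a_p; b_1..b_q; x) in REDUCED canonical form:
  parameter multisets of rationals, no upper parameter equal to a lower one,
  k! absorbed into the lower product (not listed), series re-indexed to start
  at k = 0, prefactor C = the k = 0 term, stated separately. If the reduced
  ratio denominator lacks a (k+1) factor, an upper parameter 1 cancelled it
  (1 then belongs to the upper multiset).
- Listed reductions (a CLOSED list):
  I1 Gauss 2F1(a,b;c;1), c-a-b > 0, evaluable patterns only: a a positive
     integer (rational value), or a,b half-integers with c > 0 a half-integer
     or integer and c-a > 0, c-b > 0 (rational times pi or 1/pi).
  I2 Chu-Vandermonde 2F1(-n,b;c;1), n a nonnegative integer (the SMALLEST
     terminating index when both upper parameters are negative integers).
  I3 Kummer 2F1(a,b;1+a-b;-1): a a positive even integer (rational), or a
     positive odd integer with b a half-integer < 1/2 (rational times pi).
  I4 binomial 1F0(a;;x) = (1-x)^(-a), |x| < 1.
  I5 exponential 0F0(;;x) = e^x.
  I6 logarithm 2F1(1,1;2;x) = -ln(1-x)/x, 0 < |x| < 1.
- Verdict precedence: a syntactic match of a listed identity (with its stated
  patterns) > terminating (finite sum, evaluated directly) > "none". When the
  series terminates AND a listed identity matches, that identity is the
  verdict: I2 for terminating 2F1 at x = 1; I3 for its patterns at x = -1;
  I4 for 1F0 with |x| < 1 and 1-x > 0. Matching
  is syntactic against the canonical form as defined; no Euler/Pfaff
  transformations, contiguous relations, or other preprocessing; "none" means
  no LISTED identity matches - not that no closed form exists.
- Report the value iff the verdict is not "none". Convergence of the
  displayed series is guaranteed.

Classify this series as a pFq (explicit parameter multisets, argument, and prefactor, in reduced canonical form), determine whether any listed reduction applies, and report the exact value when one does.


x = \frac{1}{2} here; the reduced form reads 2F1, upper {1, 1}, lower {2}, C = -3. Verdict: logarithm (I6) applies (the logarithm: parameters (1,1;2), x = \frac{1}{2}). Hence: 6 \cdot \ln\left(\frac{1}{2}\right).

Structural cue: x = \frac{1}{2} and the two k-th powers (C = -3, x = 1/2) combine into one argument.
Consecutive-term ratio: r(k) = \frac{1}{2} * (k+1) (k+1) / [(k+2) (k+1)] - rational; roots negated = parameters, x = \frac{1}{2}, C = -3.


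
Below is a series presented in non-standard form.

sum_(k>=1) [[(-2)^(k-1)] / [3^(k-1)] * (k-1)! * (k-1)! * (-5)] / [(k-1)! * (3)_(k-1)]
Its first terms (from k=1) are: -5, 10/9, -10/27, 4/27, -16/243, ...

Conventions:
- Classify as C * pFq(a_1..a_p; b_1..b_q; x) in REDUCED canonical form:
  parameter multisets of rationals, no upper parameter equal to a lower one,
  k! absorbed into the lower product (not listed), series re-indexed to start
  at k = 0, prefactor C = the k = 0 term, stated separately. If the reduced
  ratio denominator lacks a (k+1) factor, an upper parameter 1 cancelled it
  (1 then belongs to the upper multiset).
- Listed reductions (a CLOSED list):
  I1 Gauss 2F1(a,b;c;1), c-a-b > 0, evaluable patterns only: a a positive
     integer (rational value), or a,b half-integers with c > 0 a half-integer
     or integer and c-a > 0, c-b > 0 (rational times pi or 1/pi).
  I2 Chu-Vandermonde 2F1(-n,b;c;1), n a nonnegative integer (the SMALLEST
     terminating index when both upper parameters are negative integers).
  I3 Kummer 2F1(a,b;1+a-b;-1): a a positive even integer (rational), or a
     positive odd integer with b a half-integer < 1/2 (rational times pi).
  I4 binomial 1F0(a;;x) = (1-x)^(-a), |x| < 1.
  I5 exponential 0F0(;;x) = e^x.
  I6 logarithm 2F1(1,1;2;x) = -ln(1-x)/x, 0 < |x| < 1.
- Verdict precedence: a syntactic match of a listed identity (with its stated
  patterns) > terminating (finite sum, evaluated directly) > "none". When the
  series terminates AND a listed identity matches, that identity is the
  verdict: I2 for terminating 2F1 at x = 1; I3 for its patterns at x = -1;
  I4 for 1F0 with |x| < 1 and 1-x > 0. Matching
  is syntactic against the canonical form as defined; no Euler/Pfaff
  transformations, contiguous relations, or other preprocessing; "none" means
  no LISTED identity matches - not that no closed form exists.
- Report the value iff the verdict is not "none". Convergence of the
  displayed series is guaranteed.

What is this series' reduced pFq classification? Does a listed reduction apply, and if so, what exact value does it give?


At argument -2/3: a 2F1 with upper {1, 1}, lower {3}, scaled by C = -5. Verdict: none. Every listed pattern misses the 2F1 form at -2/3, upper {1, 1}.

Key observation: from the first term -5: the factorial ratio (C = -5, x = -2/3) (k+a-1)!/(a-1)! is a rising factorial (a)_k.
Adjacent-term ratio: r(k) = (-2/3) * (k+1) (k+1) / [(k+3) (k+1)] ; factor over Q: parameters, x = (-2/3), and C = -5.


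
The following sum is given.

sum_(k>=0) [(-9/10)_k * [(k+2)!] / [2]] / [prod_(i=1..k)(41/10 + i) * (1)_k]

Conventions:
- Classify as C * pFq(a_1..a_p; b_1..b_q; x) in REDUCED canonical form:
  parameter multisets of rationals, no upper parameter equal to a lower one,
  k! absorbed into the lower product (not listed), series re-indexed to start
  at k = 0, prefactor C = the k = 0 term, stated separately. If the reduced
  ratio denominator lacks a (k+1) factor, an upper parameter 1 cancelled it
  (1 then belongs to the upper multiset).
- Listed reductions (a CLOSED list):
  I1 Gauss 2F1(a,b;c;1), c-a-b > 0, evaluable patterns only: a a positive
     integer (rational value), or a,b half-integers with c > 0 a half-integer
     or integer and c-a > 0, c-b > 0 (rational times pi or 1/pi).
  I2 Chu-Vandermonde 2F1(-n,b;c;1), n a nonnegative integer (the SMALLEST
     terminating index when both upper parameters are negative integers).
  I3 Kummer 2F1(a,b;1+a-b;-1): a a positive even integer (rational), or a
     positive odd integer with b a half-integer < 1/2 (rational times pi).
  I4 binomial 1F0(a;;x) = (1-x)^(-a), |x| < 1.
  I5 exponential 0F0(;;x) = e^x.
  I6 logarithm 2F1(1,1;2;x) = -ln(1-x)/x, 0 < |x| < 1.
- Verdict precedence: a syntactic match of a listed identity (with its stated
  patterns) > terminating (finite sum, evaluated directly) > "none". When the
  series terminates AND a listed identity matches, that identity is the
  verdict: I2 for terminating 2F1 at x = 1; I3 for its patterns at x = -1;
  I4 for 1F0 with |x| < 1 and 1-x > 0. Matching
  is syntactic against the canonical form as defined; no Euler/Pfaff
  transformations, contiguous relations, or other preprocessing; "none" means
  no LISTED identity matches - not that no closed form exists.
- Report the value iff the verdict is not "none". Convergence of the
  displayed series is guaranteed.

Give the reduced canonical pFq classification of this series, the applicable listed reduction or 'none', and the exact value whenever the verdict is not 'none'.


Reduced: x = 1, 2F1, upper = {-9/10, 3}, lower = {51/10}, C = 1. Verdict: the Gauss summation I1 applies (x = 1: the Gamma ratio telescopes since c-a-b = 3 > 0 and a = 3 in Z>0). Exact value: 8897/20000.

First insight: t_0 = 1 here, and the factorial ratio (C = 1, x = 1) (k+a-1)!/(a-1)! is a rising factorial (a)_k.
Term ratio: r(k) = 1 * (k-9/10) (k+3) / [(k+51/10) (k+1)] ; factor over Q: parameters, x = 1, and C = 1.


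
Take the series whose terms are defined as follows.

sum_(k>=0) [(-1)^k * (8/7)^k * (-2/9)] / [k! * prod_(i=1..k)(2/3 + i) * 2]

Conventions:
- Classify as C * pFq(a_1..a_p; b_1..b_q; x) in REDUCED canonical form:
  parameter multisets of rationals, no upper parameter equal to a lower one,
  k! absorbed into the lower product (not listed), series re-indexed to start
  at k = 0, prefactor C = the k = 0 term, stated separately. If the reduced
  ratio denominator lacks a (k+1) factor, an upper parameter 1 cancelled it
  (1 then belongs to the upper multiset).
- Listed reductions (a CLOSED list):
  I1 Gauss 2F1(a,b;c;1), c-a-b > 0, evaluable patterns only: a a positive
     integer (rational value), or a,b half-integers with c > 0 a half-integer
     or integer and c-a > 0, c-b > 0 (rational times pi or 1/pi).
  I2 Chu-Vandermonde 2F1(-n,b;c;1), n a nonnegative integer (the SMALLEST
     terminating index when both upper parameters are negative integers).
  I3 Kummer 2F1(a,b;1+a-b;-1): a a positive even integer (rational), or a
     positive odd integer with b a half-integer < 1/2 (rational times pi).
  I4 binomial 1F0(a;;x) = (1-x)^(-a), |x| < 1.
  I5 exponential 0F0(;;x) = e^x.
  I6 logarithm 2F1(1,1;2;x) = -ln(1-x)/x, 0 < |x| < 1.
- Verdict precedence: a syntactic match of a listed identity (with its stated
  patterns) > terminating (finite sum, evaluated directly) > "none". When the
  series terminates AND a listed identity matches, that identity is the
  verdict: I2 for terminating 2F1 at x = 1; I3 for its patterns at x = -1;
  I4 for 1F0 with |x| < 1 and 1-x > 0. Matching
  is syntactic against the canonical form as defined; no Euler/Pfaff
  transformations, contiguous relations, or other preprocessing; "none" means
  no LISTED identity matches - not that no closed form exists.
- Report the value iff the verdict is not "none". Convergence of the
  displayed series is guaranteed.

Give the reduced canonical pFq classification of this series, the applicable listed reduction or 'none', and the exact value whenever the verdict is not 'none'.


With C = -1/9: the canonical form is 0F1(-; 5/3; -8/7). Verdict: none - at argument -8/7 the multisets {-} ; {5/3} match no listed identity.

Structural cue: with t_0 = -1/9, the constant factors (C = -1/9, x = -8/7) combine into one prefactor.
Step ratio: r(k) = (-8/7) * 1 / [(k+5/3) (k+1)] - rational; roots negated = parameters, x = (-8/7), C = -1/9.


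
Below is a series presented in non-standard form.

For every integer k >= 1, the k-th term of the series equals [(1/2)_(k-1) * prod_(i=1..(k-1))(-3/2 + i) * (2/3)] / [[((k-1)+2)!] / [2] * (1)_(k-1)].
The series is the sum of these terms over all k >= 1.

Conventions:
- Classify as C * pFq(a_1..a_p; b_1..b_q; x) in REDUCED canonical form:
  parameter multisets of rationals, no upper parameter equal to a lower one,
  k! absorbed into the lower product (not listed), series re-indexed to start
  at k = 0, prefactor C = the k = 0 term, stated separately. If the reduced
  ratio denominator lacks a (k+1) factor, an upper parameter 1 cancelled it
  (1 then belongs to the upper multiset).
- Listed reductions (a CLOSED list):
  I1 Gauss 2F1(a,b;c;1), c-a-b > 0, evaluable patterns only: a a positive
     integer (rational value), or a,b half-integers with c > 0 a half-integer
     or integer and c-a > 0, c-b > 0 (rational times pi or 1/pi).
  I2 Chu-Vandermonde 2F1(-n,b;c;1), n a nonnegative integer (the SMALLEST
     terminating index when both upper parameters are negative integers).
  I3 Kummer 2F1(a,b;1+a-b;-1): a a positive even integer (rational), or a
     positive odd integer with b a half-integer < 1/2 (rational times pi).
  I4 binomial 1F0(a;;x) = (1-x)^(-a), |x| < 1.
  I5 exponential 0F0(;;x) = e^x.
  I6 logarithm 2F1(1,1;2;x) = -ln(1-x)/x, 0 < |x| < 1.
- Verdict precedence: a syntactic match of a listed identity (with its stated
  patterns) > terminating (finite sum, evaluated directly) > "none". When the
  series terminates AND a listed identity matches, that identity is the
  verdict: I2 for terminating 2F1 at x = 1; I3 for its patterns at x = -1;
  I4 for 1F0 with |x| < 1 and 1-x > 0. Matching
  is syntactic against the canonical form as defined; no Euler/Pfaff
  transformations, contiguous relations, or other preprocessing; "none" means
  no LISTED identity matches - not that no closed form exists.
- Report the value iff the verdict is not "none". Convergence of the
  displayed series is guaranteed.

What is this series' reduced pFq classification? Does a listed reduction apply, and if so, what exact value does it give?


Classification (C = 2/3): 2F1 with upper {-1/2, 1/2}, lower {3}, argument x = 1. Verdict (x = 1): Gauss (I1, half-integer pattern) applies (x = 1; upper {-1/2, 1/2} half-integers, c = 3 in the evaluable pattern). Its exact value is (256/135) / pi.

Structural cue: with t_0 = 2/3, (1)_k (prefactor 2/3) is k! itself.
Consecutive-term ratio: r(k) = 1 * (k-1/2) (k+1/2) / [(k+3) (k+1)] - rational; roots negated = parameters, x = 1, C = 2/3.


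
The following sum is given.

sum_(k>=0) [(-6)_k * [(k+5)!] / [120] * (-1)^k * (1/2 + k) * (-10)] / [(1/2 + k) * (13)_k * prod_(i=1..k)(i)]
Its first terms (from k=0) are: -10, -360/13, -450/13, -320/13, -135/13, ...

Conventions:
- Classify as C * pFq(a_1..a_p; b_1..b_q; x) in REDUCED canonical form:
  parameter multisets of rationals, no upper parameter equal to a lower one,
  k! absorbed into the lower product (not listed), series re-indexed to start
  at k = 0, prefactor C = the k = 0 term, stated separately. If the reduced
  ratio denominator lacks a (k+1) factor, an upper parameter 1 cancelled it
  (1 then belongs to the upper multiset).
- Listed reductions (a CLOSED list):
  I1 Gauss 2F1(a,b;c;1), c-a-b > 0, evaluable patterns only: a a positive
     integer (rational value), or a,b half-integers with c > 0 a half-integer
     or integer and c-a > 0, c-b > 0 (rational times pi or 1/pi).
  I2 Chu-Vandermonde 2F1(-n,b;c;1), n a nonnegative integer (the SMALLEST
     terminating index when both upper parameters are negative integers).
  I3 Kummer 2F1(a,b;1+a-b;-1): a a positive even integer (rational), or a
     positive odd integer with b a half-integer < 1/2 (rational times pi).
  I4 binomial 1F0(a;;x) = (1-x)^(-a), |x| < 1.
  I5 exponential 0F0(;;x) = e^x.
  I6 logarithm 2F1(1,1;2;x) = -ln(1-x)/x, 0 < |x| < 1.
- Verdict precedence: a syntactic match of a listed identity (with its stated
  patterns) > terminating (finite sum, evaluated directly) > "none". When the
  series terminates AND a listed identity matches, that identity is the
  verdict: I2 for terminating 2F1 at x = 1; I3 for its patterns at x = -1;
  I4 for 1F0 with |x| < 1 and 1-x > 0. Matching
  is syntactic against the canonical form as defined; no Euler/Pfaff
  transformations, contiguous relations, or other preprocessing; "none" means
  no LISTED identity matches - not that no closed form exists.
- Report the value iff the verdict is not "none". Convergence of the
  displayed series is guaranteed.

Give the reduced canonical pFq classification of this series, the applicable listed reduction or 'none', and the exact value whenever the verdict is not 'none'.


Key step: t_0 = -10 here, and the product of the first k integers (prefactor -10) is k!.
Term ratio: r(k) = (-1) * (k-6) (k+6) / [(k+13) (k+1)] - poly over poly, x = (-1) from leading terms; C = -10 at k = 0.

Canonical form: C = -10 times 2F1 with upper {-6, 6}, lower {13}, x = -1. Verdict (x = -1): the Kummer evaluation I3 applies (x = -1; c = 13 equals 1+a-b for upper {-6, 6}: listed pattern). Sum: -110.


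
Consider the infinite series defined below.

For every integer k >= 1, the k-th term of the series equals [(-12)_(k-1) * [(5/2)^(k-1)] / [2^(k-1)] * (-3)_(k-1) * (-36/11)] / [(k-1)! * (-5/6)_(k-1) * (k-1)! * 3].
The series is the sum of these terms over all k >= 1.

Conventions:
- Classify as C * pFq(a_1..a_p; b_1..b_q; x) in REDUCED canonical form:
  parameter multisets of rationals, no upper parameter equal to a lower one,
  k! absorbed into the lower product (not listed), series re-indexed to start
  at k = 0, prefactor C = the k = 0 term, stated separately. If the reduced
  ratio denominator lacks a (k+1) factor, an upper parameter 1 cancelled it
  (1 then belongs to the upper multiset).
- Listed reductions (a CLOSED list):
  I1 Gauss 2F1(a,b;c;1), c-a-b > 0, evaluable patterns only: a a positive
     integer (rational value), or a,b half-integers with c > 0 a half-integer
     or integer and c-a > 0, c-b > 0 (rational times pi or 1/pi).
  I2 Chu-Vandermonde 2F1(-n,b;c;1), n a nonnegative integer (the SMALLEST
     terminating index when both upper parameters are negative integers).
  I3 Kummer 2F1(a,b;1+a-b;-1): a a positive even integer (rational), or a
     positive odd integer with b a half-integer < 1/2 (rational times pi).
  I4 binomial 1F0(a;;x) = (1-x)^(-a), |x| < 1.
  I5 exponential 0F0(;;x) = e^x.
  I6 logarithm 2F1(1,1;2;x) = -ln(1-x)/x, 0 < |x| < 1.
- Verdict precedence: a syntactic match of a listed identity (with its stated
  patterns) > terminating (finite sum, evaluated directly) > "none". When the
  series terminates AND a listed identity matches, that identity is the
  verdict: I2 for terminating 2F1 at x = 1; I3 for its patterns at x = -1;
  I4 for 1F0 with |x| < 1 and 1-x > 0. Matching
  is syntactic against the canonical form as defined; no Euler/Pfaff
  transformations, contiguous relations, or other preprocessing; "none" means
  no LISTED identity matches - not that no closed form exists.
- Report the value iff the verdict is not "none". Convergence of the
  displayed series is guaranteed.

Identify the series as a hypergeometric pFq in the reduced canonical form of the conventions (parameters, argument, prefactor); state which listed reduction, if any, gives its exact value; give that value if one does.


With C = -12/11: the canonical form is 2F2(-12, -3; -5/6, 1; 5/4). Verdict: terminating (-3 upstairs). 4 nonzero terms in all; added directly. Exact value: 414312/77.

First insight: t_0 being -12/11, the denominator's factorial ratio (prefactor -12/11) is a lower Pochhammer.
Term ratio: r(k) = (5/4) * (k-12) (k-3) / [(k-5/6) (k+1) (k+1)] - rational in k, leading ratio (5/4); with t_0 = -12/11, classification follows.


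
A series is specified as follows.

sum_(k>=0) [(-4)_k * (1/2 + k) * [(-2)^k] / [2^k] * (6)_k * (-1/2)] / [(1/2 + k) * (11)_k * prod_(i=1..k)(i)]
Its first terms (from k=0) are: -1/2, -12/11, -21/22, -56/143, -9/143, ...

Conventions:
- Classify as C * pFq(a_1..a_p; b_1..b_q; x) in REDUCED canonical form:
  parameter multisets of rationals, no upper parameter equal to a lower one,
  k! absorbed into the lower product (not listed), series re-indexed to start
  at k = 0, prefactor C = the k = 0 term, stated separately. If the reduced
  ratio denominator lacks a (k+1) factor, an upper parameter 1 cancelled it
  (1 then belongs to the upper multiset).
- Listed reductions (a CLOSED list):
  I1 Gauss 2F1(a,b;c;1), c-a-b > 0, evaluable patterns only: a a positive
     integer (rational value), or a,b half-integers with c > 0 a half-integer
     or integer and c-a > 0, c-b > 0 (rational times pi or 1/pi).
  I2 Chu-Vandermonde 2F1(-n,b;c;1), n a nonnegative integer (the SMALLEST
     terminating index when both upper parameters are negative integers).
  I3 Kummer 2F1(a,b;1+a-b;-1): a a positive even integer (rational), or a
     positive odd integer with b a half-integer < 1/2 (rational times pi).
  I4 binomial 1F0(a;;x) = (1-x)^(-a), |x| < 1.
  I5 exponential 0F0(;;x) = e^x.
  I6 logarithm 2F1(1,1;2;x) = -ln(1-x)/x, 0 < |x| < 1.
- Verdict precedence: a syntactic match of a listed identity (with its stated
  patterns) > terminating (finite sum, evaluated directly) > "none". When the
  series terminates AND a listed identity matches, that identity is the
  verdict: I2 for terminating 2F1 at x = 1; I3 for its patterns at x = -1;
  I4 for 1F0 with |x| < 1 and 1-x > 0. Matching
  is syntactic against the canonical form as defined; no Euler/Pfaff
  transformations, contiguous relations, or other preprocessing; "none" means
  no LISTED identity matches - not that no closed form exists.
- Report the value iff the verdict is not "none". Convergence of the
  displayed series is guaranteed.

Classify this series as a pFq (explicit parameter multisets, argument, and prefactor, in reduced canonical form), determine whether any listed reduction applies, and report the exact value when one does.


x = -1 here; the reduced form reads 2F1, upper {-4, 6}, lower {11}, C = -1/2. Verdict: Kummer (I3) applies (x = -1; c = 11 equals 1+a-b for upper {-4, 6}: listed pattern). Its exact value is -3.

First insight: with t_0 = -1/2, k + 1/2 divides numerator and denominator alike; C = -1/2 after cancelling.
Term ratio: r(k) = (-1) * (k-4) (k+6) / [(k+11) (k+1)] - poly over poly, x = (-1) from leading terms; C = -1/2 at k = 0.


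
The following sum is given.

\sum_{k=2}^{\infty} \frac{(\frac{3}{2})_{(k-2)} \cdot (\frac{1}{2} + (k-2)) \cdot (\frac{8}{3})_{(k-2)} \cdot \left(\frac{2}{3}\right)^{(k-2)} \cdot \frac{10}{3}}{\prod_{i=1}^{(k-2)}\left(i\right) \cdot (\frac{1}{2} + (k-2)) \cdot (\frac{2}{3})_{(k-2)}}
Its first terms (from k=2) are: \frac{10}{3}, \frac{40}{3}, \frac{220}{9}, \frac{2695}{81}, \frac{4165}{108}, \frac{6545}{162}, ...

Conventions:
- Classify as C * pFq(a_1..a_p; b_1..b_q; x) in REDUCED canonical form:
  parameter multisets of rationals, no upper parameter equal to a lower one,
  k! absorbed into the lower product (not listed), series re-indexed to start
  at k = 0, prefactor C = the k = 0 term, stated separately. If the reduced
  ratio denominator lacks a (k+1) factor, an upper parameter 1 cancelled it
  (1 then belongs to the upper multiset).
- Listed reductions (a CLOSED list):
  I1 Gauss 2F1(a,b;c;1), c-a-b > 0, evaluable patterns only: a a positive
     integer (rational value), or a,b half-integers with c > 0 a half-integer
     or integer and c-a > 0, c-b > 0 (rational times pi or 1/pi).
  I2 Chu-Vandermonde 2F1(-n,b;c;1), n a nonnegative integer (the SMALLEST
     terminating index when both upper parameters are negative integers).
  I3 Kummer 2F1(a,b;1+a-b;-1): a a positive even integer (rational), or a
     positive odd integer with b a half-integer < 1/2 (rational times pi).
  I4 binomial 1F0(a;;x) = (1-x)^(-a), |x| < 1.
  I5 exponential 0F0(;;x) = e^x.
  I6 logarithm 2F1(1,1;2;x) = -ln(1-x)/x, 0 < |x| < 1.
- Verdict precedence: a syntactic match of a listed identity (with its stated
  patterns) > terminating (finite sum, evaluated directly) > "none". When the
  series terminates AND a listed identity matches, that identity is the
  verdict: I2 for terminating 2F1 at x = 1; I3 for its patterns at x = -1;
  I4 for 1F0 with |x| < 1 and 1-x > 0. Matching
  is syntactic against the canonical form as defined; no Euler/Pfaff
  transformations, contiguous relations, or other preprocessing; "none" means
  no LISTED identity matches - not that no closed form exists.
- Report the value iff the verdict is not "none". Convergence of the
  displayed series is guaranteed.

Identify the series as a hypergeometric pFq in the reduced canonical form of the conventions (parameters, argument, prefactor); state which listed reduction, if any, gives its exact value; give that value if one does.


x = \frac{2}{3} here; the reduced form reads 2F1, upper {\frac{3}{2}, \frac{8}{3}}, lower {\frac{2}{3}}, C = \frac{10}{3}. Verdict: none. No listed pattern accepts 2F1(\frac{3}{2}, \frac{8}{3}; \frac{2}{3}; \frac{2}{3}).

Key step: x = \frac{2}{3} and the product of the first k integers (C = 10/3) is k!.
Term ratio: r(k) = \frac{2}{3} * (k+\frac{3}{2}) (k+\frac{8}{3}) / [(k+\frac{2}{3}) (k+1)] - rational in k. x = \frac{2}{3}; t_0 = \frac{10}{3}; negate the roots.


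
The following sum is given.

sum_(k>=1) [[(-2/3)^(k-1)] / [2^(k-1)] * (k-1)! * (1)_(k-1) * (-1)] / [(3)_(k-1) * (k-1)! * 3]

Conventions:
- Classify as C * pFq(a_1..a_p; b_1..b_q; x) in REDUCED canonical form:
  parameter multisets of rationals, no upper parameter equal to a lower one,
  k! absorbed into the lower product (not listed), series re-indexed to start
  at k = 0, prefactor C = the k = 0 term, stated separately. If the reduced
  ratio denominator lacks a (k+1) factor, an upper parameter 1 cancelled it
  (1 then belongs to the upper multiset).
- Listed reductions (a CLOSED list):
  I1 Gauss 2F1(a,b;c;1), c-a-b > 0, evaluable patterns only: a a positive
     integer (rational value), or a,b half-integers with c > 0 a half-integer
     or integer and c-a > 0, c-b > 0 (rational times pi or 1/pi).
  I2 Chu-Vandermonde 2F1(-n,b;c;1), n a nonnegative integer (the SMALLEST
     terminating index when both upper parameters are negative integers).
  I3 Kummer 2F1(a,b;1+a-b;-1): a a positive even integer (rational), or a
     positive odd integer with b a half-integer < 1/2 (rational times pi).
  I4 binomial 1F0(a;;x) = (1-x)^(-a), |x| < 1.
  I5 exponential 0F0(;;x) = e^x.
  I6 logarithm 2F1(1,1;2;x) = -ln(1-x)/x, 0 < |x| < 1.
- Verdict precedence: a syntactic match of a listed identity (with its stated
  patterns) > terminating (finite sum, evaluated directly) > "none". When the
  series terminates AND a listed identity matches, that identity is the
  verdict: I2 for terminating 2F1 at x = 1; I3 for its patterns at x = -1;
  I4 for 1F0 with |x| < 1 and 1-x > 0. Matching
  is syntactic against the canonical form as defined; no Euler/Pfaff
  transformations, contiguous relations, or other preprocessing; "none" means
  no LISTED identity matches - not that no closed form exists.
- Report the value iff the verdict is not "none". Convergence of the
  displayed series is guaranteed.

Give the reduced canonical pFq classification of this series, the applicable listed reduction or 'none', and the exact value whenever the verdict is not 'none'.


At argument -1/3: a 2F1 with upper {1, 1}, lower {3}, scaled by C = -1/3. Verdict: none (x = -1/3): each listed identity misses the multisets {1, 1} ; {3}.

First insight: from the first term -1/3: the factorial ratio (C = -1/3) (k+a-1)!/(a-1)! is a rising factorial (a)_k.
Consecutive-term ratio: r(k) = (-1/3) * (k+1) (k+1) / [(k+3) (k+1)] - rational in k, leading ratio (-1/3); with t_0 = -1/3, classification follows.


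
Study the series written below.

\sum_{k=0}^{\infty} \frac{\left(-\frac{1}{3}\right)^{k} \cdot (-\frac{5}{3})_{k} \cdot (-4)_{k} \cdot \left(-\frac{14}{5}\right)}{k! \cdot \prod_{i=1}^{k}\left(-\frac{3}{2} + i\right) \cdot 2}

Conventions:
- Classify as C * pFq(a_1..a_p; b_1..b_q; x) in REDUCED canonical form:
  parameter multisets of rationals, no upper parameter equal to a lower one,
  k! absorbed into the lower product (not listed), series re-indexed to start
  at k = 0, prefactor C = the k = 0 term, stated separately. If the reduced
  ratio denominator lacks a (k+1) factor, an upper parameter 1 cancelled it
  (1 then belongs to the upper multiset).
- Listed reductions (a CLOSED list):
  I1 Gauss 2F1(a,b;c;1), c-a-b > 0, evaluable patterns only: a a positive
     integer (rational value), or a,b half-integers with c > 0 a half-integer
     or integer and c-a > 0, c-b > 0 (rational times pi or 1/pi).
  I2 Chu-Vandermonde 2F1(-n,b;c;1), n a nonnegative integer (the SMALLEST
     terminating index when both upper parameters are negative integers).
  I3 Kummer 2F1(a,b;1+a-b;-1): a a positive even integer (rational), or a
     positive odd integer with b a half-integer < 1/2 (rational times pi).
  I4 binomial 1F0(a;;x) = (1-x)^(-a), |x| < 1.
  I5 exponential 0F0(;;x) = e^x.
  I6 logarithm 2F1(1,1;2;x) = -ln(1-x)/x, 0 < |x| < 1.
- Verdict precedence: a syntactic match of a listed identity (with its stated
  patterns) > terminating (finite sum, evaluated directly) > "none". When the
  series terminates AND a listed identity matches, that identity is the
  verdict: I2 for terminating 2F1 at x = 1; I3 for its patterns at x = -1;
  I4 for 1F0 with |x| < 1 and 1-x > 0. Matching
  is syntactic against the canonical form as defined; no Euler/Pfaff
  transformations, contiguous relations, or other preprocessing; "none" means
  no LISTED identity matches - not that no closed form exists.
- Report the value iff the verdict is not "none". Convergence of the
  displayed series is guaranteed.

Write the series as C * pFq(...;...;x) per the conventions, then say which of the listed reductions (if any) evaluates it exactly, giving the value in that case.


Reduced: x = -\frac{1}{3}, 2F1, upper = {-4, -\frac{5}{3}}, lower = {-\frac{1}{2}}, C = -\frac{7}{5}. Verdict: terminating - the sum ends at index 4 because -4 is a negative integer; exact evaluation follows. Hence: -\frac{64169}{19683}.

Structural cue: from the first term -\frac{7}{5}: the lower running product (C = -7/5) is a rising factorial.
Ratio: r(k) = -\frac{1}{3} * (k-4) (k-\frac{5}{3}) / [(k-\frac{1}{2}) (k+1)] - rational in k. x = -\frac{1}{3}; t_0 = -\frac{7}{5}; negate the roots.


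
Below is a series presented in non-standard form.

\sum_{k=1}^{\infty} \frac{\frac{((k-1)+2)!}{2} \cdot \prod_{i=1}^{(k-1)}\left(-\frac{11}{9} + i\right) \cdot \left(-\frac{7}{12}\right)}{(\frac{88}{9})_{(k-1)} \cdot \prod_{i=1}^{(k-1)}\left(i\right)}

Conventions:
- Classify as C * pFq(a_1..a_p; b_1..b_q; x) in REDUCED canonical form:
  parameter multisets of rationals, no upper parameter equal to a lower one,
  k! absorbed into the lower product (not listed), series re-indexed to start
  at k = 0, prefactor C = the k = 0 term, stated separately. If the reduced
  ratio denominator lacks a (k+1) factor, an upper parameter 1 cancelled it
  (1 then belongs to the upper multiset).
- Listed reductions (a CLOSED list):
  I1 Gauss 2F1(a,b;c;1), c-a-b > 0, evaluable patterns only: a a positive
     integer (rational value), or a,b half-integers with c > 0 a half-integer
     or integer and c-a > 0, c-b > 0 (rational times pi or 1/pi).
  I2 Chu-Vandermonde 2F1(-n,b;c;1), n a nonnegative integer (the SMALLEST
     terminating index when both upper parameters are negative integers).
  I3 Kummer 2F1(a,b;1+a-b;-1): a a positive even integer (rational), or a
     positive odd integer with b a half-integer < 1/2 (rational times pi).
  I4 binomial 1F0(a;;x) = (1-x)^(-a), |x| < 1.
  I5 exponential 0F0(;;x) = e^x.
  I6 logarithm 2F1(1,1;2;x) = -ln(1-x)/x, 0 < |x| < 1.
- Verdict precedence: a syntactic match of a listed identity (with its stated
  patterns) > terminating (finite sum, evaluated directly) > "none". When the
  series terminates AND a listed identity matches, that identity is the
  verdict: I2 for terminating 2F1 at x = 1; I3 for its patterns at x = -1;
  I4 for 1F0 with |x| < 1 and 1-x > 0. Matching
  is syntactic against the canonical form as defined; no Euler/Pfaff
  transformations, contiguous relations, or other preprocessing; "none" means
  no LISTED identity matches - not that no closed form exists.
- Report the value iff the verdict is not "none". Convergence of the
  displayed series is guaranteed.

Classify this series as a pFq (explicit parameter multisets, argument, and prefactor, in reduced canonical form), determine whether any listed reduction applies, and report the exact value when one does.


Key observation: with t_0 = -\frac{7}{12}, the running product (C = -7/12) telescopes to a rising factorial.
Term ratio: r(k) = 1 * (k-\frac{2}{9}) (k+3) / [(k+\frac{88}{9}) (k+1)] ; factor over Q: parameters, x = 1, and C = -\frac{7}{12}.

Canonical form: C = -\frac{7}{12} times 2F1 with upper {-\frac{2}{9}, 3}, lower {\frac{88}{9}}, x = 1. Verdict: the Gauss summation I1 fires (x = 1: the Gamma ratio telescopes since c-a-b = 7 > 0 and a = 3 in Z>0). Its exact value is -\frac{168665}{314928}.


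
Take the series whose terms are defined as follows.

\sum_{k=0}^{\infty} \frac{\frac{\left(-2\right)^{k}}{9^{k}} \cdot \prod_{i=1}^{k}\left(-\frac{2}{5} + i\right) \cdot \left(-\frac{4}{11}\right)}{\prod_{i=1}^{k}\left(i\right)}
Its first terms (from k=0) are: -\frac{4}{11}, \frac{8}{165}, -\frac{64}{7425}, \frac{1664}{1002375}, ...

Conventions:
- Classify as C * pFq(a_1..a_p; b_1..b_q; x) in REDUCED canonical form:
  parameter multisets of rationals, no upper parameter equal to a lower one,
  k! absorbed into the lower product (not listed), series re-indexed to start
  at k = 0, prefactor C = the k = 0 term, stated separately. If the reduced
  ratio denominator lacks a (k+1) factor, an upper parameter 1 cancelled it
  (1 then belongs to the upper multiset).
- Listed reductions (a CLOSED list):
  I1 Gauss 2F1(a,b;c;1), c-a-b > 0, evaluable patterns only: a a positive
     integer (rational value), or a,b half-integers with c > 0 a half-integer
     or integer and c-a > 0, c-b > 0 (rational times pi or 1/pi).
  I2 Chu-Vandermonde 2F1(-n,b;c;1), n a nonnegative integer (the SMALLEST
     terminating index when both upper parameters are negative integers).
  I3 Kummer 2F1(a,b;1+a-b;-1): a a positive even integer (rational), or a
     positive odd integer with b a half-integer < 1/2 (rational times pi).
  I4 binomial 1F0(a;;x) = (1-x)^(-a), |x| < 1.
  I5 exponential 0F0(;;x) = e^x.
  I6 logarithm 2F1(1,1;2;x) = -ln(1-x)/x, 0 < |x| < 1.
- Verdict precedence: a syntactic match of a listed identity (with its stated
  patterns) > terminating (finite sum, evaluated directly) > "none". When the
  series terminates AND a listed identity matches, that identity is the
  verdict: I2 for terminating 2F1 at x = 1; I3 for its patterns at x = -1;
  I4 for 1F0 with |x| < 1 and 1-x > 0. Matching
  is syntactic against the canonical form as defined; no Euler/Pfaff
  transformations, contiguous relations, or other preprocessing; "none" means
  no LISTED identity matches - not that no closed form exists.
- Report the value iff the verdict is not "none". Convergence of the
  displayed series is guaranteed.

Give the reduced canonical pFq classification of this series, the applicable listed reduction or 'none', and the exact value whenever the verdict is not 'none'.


Reduced: x = -\frac{2}{9}, 1F0, upper = {\frac{3}{5}}, lower = {-}, C = -\frac{4}{11}. Verdict: this is the I4 binomial reduction (the 1F0 binomial series: exponent -3/5, x = -\frac{2}{9}). Value: \left(-\frac{4}{11}\right) \cdot \left(\frac{11}{9}\right)^{-\frac{3}{5}}.

Structural cue: t_0 = -\frac{4}{11} here, and the running product (C = -4/11) telescopes to a rising factorial.
Term ratio: r(k) = -\frac{2}{9} * (k+\frac{3}{5}) / [(k+1)] - poly over poly, x = -\frac{2}{9} from leading terms; C = -\frac{4}{11} at k = 0.


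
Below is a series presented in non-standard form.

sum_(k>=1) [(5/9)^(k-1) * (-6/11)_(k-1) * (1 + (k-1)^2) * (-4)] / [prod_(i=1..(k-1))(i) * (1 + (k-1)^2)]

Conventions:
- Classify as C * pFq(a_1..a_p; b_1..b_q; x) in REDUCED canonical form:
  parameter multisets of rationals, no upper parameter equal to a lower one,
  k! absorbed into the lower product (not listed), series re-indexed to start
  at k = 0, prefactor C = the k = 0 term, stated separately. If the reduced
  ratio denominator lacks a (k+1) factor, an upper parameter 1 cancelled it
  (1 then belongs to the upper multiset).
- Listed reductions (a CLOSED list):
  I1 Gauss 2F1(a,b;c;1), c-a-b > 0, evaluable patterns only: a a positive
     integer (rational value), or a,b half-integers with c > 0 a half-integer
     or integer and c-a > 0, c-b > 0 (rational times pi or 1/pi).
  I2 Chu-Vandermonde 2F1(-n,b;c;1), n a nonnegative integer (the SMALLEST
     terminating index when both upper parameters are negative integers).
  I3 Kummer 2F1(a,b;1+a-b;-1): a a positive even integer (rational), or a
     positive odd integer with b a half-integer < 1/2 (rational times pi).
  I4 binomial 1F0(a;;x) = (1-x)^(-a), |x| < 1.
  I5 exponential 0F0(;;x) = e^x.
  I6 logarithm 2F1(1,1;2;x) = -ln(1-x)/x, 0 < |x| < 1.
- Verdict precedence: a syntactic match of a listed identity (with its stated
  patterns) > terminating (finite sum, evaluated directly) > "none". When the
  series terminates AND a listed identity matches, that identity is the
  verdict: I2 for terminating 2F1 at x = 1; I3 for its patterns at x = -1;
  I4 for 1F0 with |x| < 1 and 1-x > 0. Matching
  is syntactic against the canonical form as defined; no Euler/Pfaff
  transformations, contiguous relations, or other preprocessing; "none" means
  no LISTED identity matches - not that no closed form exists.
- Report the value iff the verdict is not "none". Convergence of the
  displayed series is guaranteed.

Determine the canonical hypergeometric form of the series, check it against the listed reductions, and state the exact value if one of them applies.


This is -4 * 1F0(-6/11; -; 5/9) in reduced canonical form. Verdict: the binomial series (I4) fires (the 1F0 binomial series: exponent 6/11, x = 5/9). Exact value: (-4) * (4/9)^(6/11).

The tell: t_0 being -4, the product of the first k integers (C = -4, x = 5/9) is k!.
Step ratio: r(k) = (5/9) * (k-6/11) / [(k+1)] - rational in k. x = (5/9); t_0 = -4; negate the roots.


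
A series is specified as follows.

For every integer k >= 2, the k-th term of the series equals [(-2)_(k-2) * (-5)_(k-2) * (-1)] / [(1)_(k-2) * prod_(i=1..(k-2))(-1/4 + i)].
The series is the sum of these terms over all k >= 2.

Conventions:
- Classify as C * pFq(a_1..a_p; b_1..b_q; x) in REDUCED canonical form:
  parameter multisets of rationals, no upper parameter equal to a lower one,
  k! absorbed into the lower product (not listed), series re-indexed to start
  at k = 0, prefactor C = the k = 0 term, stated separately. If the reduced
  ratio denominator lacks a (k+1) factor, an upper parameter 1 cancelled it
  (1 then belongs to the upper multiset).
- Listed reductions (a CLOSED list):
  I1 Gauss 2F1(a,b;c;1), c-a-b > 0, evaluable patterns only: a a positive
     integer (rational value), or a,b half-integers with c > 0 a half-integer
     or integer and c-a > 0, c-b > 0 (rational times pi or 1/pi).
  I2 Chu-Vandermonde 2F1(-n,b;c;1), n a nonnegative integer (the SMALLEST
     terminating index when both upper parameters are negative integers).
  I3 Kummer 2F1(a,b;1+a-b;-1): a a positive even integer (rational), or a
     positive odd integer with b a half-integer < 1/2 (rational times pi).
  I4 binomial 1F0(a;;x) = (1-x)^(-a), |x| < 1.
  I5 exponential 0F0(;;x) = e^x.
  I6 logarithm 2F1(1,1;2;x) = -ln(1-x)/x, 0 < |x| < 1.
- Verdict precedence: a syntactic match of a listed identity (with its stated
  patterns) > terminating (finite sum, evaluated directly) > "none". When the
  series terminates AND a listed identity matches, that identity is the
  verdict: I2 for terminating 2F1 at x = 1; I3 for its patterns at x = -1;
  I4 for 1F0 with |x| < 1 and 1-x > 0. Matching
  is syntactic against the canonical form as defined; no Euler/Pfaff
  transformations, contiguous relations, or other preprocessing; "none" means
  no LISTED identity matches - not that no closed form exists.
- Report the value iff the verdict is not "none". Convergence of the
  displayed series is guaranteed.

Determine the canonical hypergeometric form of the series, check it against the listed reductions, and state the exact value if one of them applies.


Reduced: x = 1, 2F1, upper = {-5, -2}, lower = {3/4}, C = -1. Verdict: the Chu-Vandermonde identity I2 applies (terminating 2F1 at x = 1 with n = 2, b = -5, c = 3/4). Its exact value is -207/7.

The tell: with t_0 = -1, the lower running product (prefactor -1) is a rising factorial.
Adjacent-term ratio: r(k) = 1 * (k-5) (k-2) / [(k+3/4) (k+1)] - rational in k. x = 1; t_0 = -1; negate the roots.
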